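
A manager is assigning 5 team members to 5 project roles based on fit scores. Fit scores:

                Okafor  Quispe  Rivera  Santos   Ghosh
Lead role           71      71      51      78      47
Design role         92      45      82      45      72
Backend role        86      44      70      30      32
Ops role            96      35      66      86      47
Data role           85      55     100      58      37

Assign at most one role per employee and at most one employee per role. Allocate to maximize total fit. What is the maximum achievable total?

This is a one-to-one assignment (maximum-weight bipartite matching).
Optimal: Okafor→Backend role (86 pts), Quispe→Lead role (71 pts), Rivera→Data role (100 pts), Santos→Ops role (86 pts), Ghosh→Design role (72 pts) — total 86+71+100+86+72 = 415 pts.
Every other assignment is strictly worse.

Max total: 415 pts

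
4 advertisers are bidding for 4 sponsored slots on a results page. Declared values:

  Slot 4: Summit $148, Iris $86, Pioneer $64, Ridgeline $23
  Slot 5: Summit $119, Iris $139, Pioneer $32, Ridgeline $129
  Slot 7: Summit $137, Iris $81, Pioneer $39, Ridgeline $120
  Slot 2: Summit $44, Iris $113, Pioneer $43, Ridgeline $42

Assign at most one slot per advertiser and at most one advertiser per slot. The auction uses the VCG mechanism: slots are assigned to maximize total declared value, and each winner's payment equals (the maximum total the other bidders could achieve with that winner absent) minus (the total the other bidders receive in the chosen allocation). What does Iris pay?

Iris pays $19.

Efficient allocation: Summit→Slot 4 ($148), Iris→Slot 5 ($139), Pioneer→Slot 2 ($43), Ridgeline→Slot 7 ($120); total welfare W = $450.
Iris receives Slot 5 at value $139, so the others get W − 139 = $311.
Without Iris: best allocation of the remaining 3 bidders over all 4 slots is Summit→Slot 7 ($137), Pioneer→Slot 4 ($64), Ridgeline→Slot 5 ($129), total $330.
VCG payment = (others' best without Iris) − (others' welfare with Iris) = 330 − 311 = $19.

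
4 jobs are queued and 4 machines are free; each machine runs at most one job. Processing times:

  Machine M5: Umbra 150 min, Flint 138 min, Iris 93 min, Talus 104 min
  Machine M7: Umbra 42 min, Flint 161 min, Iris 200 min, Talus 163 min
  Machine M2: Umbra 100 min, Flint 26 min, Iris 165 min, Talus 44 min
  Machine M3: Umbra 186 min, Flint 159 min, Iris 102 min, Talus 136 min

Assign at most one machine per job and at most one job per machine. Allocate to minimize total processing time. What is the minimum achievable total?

This is the linear assignment problem.
Optimal: Umbra→Machine M7 (42 min), Flint→Machine M2 (26 min), Iris→Machine M3 (102 min), Talus→Machine M5 (104 min) — total 42+26+102+104 = 274 min.
Next-best assignment: Umbra→Machine M7, Flint→Machine M2, Iris→Machine M5, Talus→Machine M3 = 297 min.
Swapping Iris↔Talus (Iris→Machine M5 93 min, Talus→Machine M3 136 min) adds 23.
No other one-to-one assignment undercuts 274 min.

Minimum total: 274 min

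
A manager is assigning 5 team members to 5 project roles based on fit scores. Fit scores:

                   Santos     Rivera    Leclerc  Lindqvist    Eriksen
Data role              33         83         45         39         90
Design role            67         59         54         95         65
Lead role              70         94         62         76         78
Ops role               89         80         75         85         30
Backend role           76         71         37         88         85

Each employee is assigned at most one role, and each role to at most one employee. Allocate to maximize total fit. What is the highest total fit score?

Maximum total: 430 pts

Treat this as an assignment problem: match each employee to one role.
Optimal: Santos→Backend role (76 pts), Rivera→Lead role (94 pts), Leclerc→Ops role (75 pts), Lindqvist→Design role (95 pts), Eriksen→Data role (90 pts) — total 76+94+75+95+90 = 430 pts.
Column-greedy (each role in turn goes to its best remaining employee) gives 405 pts, worse by 25.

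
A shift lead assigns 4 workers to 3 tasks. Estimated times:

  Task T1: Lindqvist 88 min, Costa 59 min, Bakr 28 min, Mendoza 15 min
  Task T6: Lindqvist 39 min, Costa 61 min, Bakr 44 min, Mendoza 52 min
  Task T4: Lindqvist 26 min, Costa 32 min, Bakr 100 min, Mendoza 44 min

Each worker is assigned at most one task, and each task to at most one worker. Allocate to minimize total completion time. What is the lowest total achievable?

Min total: 85 min

This is a one-to-one assignment (minimum-cost bipartite matching).
Optimal: Mendoza→Task T1 (15 min), Bakr→Task T6 (44 min), Lindqvist→Task T4 (26 min) — total 15+44+26 = 85 min.
Column-greedy (each task in turn goes to its cheapest remaining worker) gives 86 min, worse by 1.
Every other assignment is strictly worse.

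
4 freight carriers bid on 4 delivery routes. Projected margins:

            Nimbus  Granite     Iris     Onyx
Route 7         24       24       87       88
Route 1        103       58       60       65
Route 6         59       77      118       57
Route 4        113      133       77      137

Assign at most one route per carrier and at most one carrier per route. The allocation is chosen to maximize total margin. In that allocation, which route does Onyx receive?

Onyx receives Route 7.

Optimal: Nimbus→Route 1 ($103k), Granite→Route 4 ($133k), Iris→Route 6 ($118k), Onyx→Route 7 ($88k) — total 103+133+118+88 = $442k.
Row-greedy (each carrier in turn takes its best remaining route) gives $342k, worse by 100.
Next-best assignment: Nimbus→Route 1, Granite→Route 6, Iris→Route 7, Onyx→Route 4 = $404k.
Checked against all permutations: $442k is optimal.
Onyx's own top route is Route 4 ($137k), but forcing Onyx→Route 4 and reassigning the rest optimally gives only $404k — worse by 38.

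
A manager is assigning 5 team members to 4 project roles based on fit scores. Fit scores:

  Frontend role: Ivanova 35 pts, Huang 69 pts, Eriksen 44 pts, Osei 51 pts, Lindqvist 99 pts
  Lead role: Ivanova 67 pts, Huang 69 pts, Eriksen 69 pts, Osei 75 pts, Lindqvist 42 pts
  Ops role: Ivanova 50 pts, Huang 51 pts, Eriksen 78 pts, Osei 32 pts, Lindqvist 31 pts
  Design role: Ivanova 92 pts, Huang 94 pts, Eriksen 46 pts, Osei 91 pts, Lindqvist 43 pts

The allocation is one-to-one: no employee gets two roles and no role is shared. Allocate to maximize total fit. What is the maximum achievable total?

Optimal: Lindqvist→Frontend role (99 pts), Osei→Lead role (75 pts), Eriksen→Ops role (78 pts), Huang→Design role (94 pts) — total 99+75+78+94 = 346 pts.
Row-greedy (each employee in turn takes its best remaining role) gives 314 pts, worse by 32.

Maximum total: 346 pts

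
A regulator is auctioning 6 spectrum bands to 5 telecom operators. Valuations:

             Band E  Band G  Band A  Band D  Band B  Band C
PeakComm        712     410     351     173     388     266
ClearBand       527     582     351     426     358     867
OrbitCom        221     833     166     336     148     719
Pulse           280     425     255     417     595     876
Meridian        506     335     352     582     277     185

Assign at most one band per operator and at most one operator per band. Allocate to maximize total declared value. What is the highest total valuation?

Maximum total: $3589M

Treat this as an assignment problem: match each operator to one band.
Optimal: PeakComm→Band E ($712M), ClearBand→Band C ($867M), OrbitCom→Band G ($833M), Pulse→Band B ($595M), Meridian→Band D ($582M) — total 712+867+833+595+582 = $3589M.
Max-entry greedy (repeatedly take the single best remaining cell) gives $3361M, worse by 228.
Next-best assignment: PeakComm→Band E, ClearBand→Band B, OrbitCom→Band G, Pulse→Band C, Meridian→Band D = $3361M.
Swapping ClearBand↔Meridian (ClearBand→Band D $426M, Meridian→Band C $185M) loses 838.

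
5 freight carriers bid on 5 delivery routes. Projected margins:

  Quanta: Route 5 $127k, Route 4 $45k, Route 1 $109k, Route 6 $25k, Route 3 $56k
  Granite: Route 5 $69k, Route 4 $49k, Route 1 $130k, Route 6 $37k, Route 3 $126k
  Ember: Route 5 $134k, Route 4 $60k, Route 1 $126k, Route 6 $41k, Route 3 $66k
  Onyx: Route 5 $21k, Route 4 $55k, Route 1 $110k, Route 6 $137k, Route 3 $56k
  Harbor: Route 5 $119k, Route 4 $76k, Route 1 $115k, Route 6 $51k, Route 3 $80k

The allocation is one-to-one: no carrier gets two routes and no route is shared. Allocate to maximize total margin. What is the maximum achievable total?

Optimal: Quanta→Route 5 ($127k), Granite→Route 3 ($126k), Ember→Route 1 ($126k), Onyx→Route 6 ($137k), Harbor→Route 4 ($76k) — total 127+126+126+137+76 = $592k.
Row-greedy (each carrier in turn takes its best remaining route) gives $536k, worse by 56.
Every other assignment is strictly worse.

Max total: $592k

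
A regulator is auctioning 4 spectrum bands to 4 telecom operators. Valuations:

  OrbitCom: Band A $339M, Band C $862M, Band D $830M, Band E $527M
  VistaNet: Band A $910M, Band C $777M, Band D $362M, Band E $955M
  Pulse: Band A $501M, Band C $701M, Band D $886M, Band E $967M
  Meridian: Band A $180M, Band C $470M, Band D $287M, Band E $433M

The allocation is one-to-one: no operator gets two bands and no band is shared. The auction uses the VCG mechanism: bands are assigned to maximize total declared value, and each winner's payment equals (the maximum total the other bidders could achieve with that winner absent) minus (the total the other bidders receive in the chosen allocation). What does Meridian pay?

Meridian pays $32M.

Efficient allocation: OrbitCom→Band D ($830M), VistaNet→Band A ($910M), Pulse→Band E ($967M), Meridian→Band C ($470M); total welfare W = $3177M.
Meridian receives Band C at value $470M, so the others get W − 470 = $2707M.
Without Meridian: best allocation of the remaining 3 bidders over all 4 bands is OrbitCom→Band C ($862M), VistaNet→Band A ($910M), Pulse→Band E ($967M), total $2739M.
VCG payment = (others' best without Meridian) − (others' welfare with Meridian) = 2739 − 2707 = $32M.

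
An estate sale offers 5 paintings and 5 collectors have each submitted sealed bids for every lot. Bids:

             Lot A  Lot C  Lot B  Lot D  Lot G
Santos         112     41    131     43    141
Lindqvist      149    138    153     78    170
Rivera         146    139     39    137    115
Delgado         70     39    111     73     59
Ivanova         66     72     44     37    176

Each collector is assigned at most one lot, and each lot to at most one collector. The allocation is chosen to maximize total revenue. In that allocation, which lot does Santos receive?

Santos receives Lot A.

This is a one-to-one assignment (maximum-weight bipartite matching).
Optimal: Santos→Lot A ($112), Lindqvist→Lot C ($138), Rivera→Lot D ($137), Delgado→Lot B ($111), Ivanova→Lot G ($176) — total 112+138+137+111+176 = $674.
Column-greedy (each lot in turn goes to its best remaining collector) gives $668, worse by 6.
Santos's own top lot is Lot G ($141), but forcing Santos→Lot G and reassigning the rest optimally gives only $610 — worse by 64.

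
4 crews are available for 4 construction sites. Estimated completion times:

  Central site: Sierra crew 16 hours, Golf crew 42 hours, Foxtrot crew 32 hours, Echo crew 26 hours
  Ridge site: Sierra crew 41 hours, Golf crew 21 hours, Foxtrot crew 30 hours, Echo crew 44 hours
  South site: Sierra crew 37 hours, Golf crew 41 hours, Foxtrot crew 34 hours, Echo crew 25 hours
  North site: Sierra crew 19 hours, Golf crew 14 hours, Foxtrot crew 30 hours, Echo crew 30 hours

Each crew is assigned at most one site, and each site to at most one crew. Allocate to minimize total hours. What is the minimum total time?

This is the linear assignment problem.
Optimal: Sierra crew→Central site (16 hours), Golf crew→North site (14 hours), Foxtrot crew→Ridge site (30 hours), Echo crew→South site (25 hours) — total 16+14+30+25 = 85 hours.
Column-greedy (each site in turn goes to its cheapest remaining crew) gives 92 hours, worse by 7.
Next-best assignment: Sierra crew→Central site, Golf crew→Ridge site, Foxtrot crew→North site, Echo crew→South site = 92 hours.
No other one-to-one assignment undercuts 85 hours.

Min total: 85 hours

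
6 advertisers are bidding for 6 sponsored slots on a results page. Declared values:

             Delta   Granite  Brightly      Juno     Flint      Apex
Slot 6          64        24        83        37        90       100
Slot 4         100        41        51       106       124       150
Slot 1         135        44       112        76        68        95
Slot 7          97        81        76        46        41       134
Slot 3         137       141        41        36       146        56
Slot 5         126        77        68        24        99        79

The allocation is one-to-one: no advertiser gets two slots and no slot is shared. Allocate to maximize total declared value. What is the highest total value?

Max total: $709

This is the linear assignment problem.
Optimal: Delta→Slot 5 ($126), Granite→Slot 3 ($141), Brightly→Slot 1 ($112), Juno→Slot 4 ($106), Flint→Slot 6 ($90), Apex→Slot 7 ($134) — total 126+141+112+106+90+134 = $709.
Row-greedy (each advertiser in turn takes its best remaining slot) gives $635, worse by 74.
Swapping Delta↔Granite (Delta→Slot 3 $137, Granite→Slot 5 $77) loses 53.
No other one-to-one assignment exceeds $709.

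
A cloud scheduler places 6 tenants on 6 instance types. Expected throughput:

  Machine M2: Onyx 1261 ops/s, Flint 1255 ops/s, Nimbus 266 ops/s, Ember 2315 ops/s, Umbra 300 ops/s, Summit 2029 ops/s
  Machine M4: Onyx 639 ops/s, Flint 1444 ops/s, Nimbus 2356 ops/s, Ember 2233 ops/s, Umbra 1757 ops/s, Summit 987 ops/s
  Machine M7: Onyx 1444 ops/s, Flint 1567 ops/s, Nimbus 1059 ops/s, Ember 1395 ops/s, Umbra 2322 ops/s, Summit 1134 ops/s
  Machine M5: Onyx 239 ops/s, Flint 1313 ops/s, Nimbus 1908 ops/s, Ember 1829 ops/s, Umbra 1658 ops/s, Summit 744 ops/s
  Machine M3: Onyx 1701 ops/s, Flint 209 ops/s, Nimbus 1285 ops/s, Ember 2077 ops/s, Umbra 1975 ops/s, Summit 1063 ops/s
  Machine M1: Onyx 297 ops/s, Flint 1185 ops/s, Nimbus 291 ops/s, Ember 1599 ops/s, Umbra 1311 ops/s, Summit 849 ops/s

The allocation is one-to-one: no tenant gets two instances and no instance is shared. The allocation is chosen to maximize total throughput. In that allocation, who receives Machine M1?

Treat this as an assignment problem: match each tenant to one instance.
Optimal: Onyx→Machine M3 (1701 ops/s), Flint→Machine M1 (1185 ops/s), Nimbus→Machine M4 (2356 ops/s), Ember→Machine M5 (1829 ops/s), Umbra→Machine M7 (2322 ops/s), Summit→Machine M2 (2029 ops/s) — total 1701+1185+2356+1829+2322+2029 = 11422 ops/s.
Column-greedy (each instance in turn goes to its best remaining tenant) gives 10856 ops/s, worse by 566.
Swapping Umbra↔Flint (Umbra→Machine M1 1311 ops/s, Flint→Machine M7 1567 ops/s) loses 629.
Flint's own top instance is Machine M7 (1567 ops/s), but forcing Flint→Machine M7 and reassigning the rest optimally gives only 10910 ops/s — worse by 512.

Flint receives Machine M1.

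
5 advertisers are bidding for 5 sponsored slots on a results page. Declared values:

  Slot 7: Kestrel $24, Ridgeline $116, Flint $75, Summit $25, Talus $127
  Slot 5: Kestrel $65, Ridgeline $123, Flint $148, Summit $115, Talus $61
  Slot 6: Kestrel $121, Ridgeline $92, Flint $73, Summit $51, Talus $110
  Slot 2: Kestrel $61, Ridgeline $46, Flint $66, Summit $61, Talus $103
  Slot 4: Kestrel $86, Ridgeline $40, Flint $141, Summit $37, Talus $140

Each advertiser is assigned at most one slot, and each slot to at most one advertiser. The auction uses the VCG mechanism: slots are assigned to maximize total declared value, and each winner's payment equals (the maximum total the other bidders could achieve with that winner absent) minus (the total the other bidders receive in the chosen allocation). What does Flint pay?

Efficient allocation: Kestrel→Slot 6 ($121), Ridgeline→Slot 7 ($116), Flint→Slot 4 ($141), Summit→Slot 5 ($115), Talus→Slot 2 ($103); total welfare W = $596.
Flint receives Slot 4 at value $141, so the others get W − 141 = $455.
Without Flint: best allocation of the remaining 4 bidders over all 5 slots is Kestrel→Slot 6 ($121), Ridgeline→Slot 7 ($116), Summit→Slot 5 ($115), Talus→Slot 4 ($140), total $492.
VCG payment = (others' best without Flint) − (others' welfare with Flint) = 492 − 455 = $37.

Flint pays $37.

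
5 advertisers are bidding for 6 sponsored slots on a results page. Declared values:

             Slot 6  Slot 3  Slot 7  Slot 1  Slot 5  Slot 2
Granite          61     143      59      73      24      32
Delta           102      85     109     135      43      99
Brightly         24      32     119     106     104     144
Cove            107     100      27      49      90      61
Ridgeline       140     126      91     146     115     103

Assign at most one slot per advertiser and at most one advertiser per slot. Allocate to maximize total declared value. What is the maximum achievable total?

Maximum total: $652

Treat this as an assignment problem: match each advertiser to one slot.
Optimal: Granite→Slot 3 ($143), Delta→Slot 1 ($135), Brightly→Slot 2 ($144), Cove→Slot 5 ($90), Ridgeline→Slot 6 ($140) — total 143+135+144+90+140 = $652.
Row-greedy (each advertiser in turn takes its best remaining slot) gives $644, worse by 8.
Next-best assignment: Granite→Slot 3, Delta→Slot 7, Brightly→Slot 2, Cove→Slot 6, Ridgeline→Slot 1 = $649.
Swapping Ridgeline↔Granite (Ridgeline→Slot 3 $126, Granite→Slot 6 $61) loses 96.
Every other assignment is strictly worse.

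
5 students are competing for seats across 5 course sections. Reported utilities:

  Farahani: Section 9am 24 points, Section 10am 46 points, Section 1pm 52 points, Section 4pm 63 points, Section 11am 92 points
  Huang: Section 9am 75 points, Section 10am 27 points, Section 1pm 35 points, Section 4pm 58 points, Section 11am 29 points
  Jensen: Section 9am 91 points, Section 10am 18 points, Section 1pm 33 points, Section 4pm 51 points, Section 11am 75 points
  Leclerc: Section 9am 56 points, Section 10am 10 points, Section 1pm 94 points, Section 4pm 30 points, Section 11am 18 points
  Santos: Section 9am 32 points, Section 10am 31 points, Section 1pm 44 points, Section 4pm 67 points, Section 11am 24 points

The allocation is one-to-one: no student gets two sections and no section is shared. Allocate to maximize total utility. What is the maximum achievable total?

Maximum total: 371 points

Treat this as an assignment problem: match each student to one section.
Optimal: Farahani→Section 11am (92 points), Huang→Section 10am (27 points), Jensen→Section 9am (91 points), Leclerc→Section 1pm (94 points), Santos→Section 4pm (67 points) — total 92+27+91+94+67 = 371 points.
Row-greedy (each student in turn takes its best remaining section) gives 343 points, worse by 28.
No other one-to-one assignment exceeds 371 points.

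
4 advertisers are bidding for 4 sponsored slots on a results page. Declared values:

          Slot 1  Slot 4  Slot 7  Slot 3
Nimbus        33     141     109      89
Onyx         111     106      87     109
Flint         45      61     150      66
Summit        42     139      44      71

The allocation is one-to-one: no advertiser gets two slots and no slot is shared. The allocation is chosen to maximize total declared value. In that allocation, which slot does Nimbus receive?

Nimbus receives Slot 3.

Optimal: Nimbus→Slot 3 ($89), Onyx→Slot 1 ($111), Flint→Slot 7 ($150), Summit→Slot 4 ($139) — total 89+111+150+139 = $489.
Max-entry greedy (repeatedly take the single best remaining cell) gives $473, worse by 16.
Next-best assignment: Nimbus→Slot 4, Onyx→Slot 1, Flint→Slot 7, Summit→Slot 3 = $473.
Swapping Flint↔Nimbus (Flint→Slot 3 $66, Nimbus→Slot 7 $109) loses 64.
Nimbus's own top slot is Slot 4 ($141), but forcing Nimbus→Slot 4 and reassigning the rest optimally gives only $473 — worse by 16.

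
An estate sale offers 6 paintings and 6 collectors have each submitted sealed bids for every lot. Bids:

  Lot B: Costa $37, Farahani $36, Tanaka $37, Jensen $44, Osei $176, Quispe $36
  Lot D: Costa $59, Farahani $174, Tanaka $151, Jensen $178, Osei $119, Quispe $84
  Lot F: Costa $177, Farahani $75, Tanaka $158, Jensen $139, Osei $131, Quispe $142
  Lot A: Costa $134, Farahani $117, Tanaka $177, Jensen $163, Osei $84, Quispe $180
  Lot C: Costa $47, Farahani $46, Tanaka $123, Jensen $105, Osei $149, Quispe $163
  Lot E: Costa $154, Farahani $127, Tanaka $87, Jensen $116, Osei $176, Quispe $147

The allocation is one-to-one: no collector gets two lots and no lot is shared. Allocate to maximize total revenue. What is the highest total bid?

This is the linear assignment problem.
Optimal: Costa→Lot F ($177), Farahani→Lot E ($127), Tanaka→Lot A ($177), Jensen→Lot D ($178), Osei→Lot B ($176), Quispe→Lot C ($163) — total 177+127+177+178+176+163 = $998.
Next-best assignment: Costa→Lot E, Farahani→Lot D, Tanaka→Lot F, Jensen→Lot A, Osei→Lot B, Quispe→Lot C = $988.
Swapping Tanaka↔Farahani (Tanaka→Lot E $87, Farahani→Lot A $117) loses 100.
Checked against all permutations: $998 is optimal.

Maximum total: $998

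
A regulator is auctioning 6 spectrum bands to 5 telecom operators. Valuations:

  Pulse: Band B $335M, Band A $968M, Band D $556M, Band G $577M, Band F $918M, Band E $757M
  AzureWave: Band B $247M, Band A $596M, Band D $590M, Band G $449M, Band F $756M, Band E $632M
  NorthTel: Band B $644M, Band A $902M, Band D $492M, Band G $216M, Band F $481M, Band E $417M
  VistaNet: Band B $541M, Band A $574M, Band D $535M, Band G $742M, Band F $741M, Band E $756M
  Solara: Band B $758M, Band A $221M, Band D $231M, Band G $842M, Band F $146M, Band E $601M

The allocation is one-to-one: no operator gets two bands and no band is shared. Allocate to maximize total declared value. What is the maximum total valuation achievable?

Maximum total: $4008M

Optimal: Pulse→Band F ($918M), AzureWave→Band D ($590M), NorthTel→Band A ($902M), VistaNet→Band E ($756M), Solara→Band G ($842M) — total 918+590+902+756+842 = $4008M.
Row-greedy (each operator in turn takes its best remaining band) gives $3966M, worse by 42.
Next-best assignment: Pulse→Band A, AzureWave→Band F, NorthTel→Band B, VistaNet→Band E, Solara→Band G = $3966M.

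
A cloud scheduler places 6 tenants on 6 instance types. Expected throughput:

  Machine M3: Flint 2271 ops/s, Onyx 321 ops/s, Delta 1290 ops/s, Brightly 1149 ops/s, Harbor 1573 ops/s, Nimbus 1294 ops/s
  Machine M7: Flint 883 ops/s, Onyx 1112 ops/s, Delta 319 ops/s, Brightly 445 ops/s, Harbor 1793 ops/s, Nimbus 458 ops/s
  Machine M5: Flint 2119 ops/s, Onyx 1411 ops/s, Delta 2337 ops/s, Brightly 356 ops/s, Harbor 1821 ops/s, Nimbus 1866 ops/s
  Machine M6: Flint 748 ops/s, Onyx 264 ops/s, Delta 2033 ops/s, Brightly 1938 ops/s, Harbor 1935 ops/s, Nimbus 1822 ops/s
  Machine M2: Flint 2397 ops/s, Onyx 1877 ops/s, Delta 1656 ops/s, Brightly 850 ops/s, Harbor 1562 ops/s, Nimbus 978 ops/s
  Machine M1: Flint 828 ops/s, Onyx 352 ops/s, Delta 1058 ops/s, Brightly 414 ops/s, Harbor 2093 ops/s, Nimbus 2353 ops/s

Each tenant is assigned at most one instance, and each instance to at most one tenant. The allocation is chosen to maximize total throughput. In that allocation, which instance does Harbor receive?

This is a one-to-one assignment (maximum-weight bipartite matching).
Optimal: Flint→Machine M3 (2271 ops/s), Onyx→Machine M2 (1877 ops/s), Delta→Machine M5 (2337 ops/s), Brightly→Machine M6 (1938 ops/s), Harbor→Machine M7 (1793 ops/s), Nimbus→Machine M1 (2353 ops/s) — total 2271+1877+2337+1938+1793+2353 = 12569 ops/s.
Row-greedy (each tenant in turn takes its best remaining instance) gives 9541 ops/s, worse by 3028.
Next-best assignment: Flint→Machine M2, Onyx→Machine M7, Delta→Machine M5, Brightly→Machine M6, Harbor→Machine M3, Nimbus→Machine M1 = 11710 ops/s.
Harbor's own top instance is Machine M1 (2093 ops/s), but forcing Harbor→Machine M1 and reassigning the rest optimally gives only 11171 ops/s — worse by 1398.

Harbor receives Machine M7.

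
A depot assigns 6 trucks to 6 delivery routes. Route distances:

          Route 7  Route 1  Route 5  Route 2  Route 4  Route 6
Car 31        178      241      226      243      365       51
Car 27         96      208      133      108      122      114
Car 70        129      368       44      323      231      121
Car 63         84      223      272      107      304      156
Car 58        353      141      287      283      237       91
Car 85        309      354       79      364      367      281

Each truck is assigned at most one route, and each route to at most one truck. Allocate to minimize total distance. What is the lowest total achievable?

Optimal: Car 31→Route 6 (51 km), Car 27→Route 4 (122 km), Car 70→Route 7 (129 km), Car 63→Route 2 (107 km), Car 58→Route 1 (141 km), Car 85→Route 5 (79 km) — total 51+122+129+107+141+79 = 629 km.
Column-greedy (each route in turn goes to its cheapest remaining truck) gives 1023 km, worse by 394.

Min total: 629 km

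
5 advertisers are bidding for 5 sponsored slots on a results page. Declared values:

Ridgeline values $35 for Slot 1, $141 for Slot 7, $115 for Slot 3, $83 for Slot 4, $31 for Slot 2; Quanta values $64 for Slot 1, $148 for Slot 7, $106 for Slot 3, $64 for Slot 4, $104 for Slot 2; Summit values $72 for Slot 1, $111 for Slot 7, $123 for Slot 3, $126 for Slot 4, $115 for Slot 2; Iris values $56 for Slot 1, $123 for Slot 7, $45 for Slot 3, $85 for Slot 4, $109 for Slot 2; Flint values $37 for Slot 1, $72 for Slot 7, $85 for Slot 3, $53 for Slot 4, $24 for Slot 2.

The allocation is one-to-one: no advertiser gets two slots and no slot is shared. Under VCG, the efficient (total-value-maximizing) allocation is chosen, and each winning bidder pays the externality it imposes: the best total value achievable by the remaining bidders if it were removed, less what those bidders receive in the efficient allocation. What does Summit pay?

Efficient allocation: Ridgeline→Slot 3 ($115), Quanta→Slot 7 ($148), Summit→Slot 4 ($126), Iris→Slot 2 ($109), Flint→Slot 1 ($37); total welfare W = $535.
Summit receives Slot 4 at value $126, so the others get W − 126 = $409.
Without Summit: best allocation of the remaining 4 bidders over all 5 slots is Ridgeline→Slot 3 ($115), Quanta→Slot 7 ($148), Iris→Slot 2 ($109), Flint→Slot 4 ($53), total $425.
VCG payment = (others' best without Summit) − (others' welfare with Summit) = 425 − 409 = $16.

Summit pays $16.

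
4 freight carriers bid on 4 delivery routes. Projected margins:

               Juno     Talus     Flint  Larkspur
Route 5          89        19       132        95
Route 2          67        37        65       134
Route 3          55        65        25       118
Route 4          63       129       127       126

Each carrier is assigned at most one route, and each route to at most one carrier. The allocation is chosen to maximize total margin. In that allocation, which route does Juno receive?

Juno receives Route 3.

Optimal: Juno→Route 3 ($55k), Talus→Route 4 ($129k), Flint→Route 5 ($132k), Larkspur→Route 2 ($134k) — total 55+129+132+134 = $450k.
Next-best assignment: Juno→Route 2, Talus→Route 4, Flint→Route 5, Larkspur→Route 3 = $446k.
Juno's own top route is Route 5 ($89k), but forcing Juno→Route 5 and reassigning the rest optimally gives only $415k — worse by 35.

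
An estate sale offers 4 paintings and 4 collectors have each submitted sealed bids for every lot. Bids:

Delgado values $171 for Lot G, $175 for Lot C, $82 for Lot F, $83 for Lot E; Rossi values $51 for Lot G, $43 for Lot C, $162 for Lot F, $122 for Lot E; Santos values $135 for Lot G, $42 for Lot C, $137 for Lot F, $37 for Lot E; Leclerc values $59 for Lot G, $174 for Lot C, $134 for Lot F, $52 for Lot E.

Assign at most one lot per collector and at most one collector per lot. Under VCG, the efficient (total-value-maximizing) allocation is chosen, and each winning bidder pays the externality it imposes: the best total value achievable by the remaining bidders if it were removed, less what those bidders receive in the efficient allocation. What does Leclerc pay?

Leclerc pays $42.

Efficient allocation: Delgado→Lot G ($171), Rossi→Lot E ($122), Santos→Lot F ($137), Leclerc→Lot C ($174); total welfare W = $604.
Leclerc receives Lot C at value $174, so the others get W − 174 = $430.
Without Leclerc: best allocation of the remaining 3 bidders over all 4 lots is Delgado→Lot C ($175), Rossi→Lot F ($162), Santos→Lot G ($135), total $472.
VCG payment = (others' best without Leclerc) − (others' welfare with Leclerc) = 472 − 430 = $42.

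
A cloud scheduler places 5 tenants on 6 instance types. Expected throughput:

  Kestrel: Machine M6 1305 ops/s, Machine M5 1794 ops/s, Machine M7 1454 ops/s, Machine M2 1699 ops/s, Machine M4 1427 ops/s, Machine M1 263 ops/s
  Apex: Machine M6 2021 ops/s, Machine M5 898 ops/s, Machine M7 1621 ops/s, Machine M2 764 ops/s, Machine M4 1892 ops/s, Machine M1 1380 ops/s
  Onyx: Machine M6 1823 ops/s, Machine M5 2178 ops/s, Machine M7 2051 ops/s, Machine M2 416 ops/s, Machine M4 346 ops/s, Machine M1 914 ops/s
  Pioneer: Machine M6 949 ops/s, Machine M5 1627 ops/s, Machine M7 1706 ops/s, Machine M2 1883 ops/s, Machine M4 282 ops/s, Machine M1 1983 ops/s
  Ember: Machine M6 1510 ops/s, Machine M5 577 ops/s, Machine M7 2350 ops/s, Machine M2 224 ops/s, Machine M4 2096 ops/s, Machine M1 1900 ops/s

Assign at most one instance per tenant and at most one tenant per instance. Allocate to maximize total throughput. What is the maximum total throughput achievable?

Optimal: Kestrel→Machine M2 (1699 ops/s), Apex→Machine M6 (2021 ops/s), Onyx→Machine M5 (2178 ops/s), Pioneer→Machine M1 (1983 ops/s), Ember→Machine M7 (2350 ops/s) — total 1699+2021+2178+1983+2350 = 10231 ops/s.
Column-greedy (each instance in turn goes to its best remaining tenant) gives 9859 ops/s, worse by 372.
Swapping Pioneer↔Onyx (Pioneer→Machine M5 1627 ops/s, Onyx→Machine M1 914 ops/s) loses 1620.

Maximum total: 10231 ops/s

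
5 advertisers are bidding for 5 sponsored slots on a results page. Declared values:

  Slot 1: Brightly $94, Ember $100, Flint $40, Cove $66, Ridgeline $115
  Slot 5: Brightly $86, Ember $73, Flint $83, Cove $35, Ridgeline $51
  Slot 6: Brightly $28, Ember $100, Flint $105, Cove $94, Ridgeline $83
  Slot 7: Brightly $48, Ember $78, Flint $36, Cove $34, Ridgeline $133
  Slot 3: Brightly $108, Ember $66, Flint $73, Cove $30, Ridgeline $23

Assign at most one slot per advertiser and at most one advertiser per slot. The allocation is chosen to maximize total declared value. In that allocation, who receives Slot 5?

Treat this as an assignment problem: match each advertiser to one slot.
Optimal: Brightly→Slot 3 ($108), Ember→Slot 1 ($100), Flint→Slot 5 ($83), Cove→Slot 6 ($94), Ridgeline→Slot 7 ($133) — total 108+100+83+94+133 = $518.
Flint's own top slot is Slot 6 ($105), but forcing Flint→Slot 6 and reassigning the rest optimally gives only $485 — worse by 33.

Flint receives Slot 5.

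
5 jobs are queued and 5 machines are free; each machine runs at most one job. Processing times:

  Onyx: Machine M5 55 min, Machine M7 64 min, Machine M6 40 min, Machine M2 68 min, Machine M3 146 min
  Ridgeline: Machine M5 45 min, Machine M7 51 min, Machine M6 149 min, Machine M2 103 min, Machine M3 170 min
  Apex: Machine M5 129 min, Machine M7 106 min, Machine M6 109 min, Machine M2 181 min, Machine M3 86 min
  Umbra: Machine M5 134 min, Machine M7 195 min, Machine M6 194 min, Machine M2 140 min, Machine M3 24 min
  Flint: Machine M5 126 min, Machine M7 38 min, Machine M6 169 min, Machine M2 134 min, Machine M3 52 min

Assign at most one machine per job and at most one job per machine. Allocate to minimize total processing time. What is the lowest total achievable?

Treat this as an assignment problem: match each job to one machine.
Optimal: Onyx→Machine M2 (68 min), Ridgeline→Machine M5 (45 min), Apex→Machine M6 (109 min), Umbra→Machine M3 (24 min), Flint→Machine M7 (38 min) — total 68+45+109+24+38 = 284 min.
Column-greedy (each machine in turn goes to its cheapest remaining job) gives 349 min, worse by 65.

Minimum total: 284 min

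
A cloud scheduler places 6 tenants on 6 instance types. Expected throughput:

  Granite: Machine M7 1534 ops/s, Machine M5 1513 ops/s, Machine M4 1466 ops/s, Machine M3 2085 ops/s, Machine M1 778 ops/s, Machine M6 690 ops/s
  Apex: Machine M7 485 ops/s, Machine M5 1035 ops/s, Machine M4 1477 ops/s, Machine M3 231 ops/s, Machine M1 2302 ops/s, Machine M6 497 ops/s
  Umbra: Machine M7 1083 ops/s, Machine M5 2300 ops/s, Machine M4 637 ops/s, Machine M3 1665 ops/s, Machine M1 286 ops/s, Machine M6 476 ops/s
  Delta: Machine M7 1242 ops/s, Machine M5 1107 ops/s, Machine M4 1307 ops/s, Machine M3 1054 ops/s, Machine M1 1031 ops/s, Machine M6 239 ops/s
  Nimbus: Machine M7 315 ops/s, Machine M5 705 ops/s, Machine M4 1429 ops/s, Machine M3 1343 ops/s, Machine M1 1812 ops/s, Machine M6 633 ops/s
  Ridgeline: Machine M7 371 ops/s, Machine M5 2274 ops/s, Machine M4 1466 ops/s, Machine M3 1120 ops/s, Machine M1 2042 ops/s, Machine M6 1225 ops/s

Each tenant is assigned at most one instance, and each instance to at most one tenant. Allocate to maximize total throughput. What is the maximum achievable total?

Maximum total: 10583 ops/s

This is a one-to-one assignment (maximum-weight bipartite matching).
Optimal: Granite→Machine M3 (2085 ops/s), Apex→Machine M1 (2302 ops/s), Umbra→Machine M5 (2300 ops/s), Delta→Machine M7 (1242 ops/s), Nimbus→Machine M4 (1429 ops/s), Ridgeline→Machine M6 (1225 ops/s) — total 2085+2302+2300+1242+1429+1225 = 10583 ops/s.
Column-greedy (each instance in turn goes to its best remaining tenant) gives 8935 ops/s, worse by 1648.
Swapping Apex↔Ridgeline (Apex→Machine M6 497 ops/s, Ridgeline→Machine M1 2042 ops/s) loses 988.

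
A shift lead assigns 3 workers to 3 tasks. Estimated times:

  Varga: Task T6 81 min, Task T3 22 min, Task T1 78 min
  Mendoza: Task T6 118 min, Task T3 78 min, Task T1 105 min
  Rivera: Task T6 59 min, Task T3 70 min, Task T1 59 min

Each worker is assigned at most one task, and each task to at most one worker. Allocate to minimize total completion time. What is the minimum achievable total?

This is a one-to-one assignment (minimum-cost bipartite matching).
Optimal: Varga→Task T3 (22 min), Mendoza→Task T1 (105 min), Rivera→Task T6 (59 min) — total 22+105+59 = 186 min.
Next-best assignment: Varga→Task T3, Mendoza→Task T6, Rivera→Task T1 = 199 min.
Every other assignment is strictly worse.

Min total: 186 min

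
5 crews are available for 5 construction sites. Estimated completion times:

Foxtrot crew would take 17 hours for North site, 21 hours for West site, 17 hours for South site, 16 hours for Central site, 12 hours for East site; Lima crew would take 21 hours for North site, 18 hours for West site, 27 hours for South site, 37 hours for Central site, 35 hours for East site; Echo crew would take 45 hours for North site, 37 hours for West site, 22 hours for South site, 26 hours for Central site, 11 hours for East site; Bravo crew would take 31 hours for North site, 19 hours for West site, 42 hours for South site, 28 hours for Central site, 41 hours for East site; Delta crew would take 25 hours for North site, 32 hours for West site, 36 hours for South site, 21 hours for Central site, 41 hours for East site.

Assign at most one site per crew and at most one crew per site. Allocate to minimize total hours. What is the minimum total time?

Minimum total: 89 hours

Optimal: Foxtrot crew→South site (17 hours), Lima crew→North site (21 hours), Echo crew→East site (11 hours), Bravo crew→West site (19 hours), Delta crew→Central site (21 hours) — total 17+21+11+19+21 = 89 hours.
Min-entry greedy (repeatedly take the single cheapest remaining cell) gives 112 hours, worse by 23.
Next-best assignment: Foxtrot crew→North site, Lima crew→South site, Echo crew→East site, Bravo crew→West site, Delta crew→Central site = 95 hours.
Every other assignment is strictly worse.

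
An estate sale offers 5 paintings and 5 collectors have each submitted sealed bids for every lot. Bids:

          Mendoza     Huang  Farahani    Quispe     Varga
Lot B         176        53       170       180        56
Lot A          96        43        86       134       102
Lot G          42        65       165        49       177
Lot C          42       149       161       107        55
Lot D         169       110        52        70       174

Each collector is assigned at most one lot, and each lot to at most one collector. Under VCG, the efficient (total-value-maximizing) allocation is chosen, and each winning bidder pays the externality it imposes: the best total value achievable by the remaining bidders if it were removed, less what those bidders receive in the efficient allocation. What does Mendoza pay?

Efficient allocation: Mendoza→Lot D ($169), Huang→Lot C ($149), Farahani→Lot B ($170), Quispe→Lot A ($134), Varga→Lot G ($177); total welfare W = $799.
Mendoza receives Lot D at value $169, so the others get W − 169 = $630.
Without Mendoza: best allocation of the remaining 4 bidders over all 5 lots is Huang→Lot C ($149), Farahani→Lot G ($165), Quispe→Lot B ($180), Varga→Lot D ($174), total $668.
VCG payment = (others' best without Mendoza) − (others' welfare with Mendoza) = 668 − 630 = $38.

Mendoza pays $38.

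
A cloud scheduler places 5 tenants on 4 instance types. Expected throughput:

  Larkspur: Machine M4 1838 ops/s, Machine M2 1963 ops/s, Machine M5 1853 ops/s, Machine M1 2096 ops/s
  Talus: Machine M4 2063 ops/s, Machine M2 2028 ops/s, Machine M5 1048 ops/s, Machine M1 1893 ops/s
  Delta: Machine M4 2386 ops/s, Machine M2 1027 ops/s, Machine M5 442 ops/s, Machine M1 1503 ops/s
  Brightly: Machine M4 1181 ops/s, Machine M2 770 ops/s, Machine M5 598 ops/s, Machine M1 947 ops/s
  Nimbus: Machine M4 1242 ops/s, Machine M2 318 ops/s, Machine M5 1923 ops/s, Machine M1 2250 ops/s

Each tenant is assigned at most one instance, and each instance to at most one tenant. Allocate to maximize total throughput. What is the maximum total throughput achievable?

Optimal: Delta→Machine M4 (2386 ops/s), Talus→Machine M2 (2028 ops/s), Larkspur→Machine M5 (1853 ops/s), Nimbus→Machine M1 (2250 ops/s) — total 2386+2028+1853+2250 = 8517 ops/s.
Column-greedy (each instance in turn goes to its best remaining tenant) gives 8433 ops/s, worse by 84.
Next-best assignment: Delta→Machine M4, Talus→Machine M2, Nimbus→Machine M5, Larkspur→Machine M1 = 8433 ops/s.

Max total: 8517 ops/s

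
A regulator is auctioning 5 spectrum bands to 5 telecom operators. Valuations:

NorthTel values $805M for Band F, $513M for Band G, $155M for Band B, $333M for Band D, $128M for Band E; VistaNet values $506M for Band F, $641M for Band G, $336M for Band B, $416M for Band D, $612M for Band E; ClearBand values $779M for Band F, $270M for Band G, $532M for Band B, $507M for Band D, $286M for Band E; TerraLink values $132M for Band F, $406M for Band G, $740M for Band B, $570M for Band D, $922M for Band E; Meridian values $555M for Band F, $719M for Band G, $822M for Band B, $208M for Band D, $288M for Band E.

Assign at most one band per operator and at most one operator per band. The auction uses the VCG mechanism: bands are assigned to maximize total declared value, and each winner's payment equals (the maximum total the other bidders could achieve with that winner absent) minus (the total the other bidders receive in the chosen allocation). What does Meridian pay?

Meridian pays $25M.

Efficient allocation: NorthTel→Band F ($805M), VistaNet→Band G ($641M), ClearBand→Band D ($507M), TerraLink→Band E ($922M), Meridian→Band B ($822M); total welfare W = $3697M.
Meridian receives Band B at value $822M, so the others get W − 822 = $2875M.
Without Meridian: best allocation of the remaining 4 bidders over all 5 bands is NorthTel→Band F ($805M), VistaNet→Band G ($641M), ClearBand→Band B ($532M), TerraLink→Band E ($922M), total $2900M.
VCG payment = (others' best without Meridian) − (others' welfare with Meridian) = 2900 − 2875 = $25M.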